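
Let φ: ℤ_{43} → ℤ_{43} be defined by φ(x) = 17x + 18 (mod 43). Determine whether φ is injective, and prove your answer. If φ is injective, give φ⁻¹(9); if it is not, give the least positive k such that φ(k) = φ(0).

2

Suppose φ(u) = φ(v) in ℤ_{43}. Then 17u + 18 ≡ 17v + 18 (mod 43), thus 17(u − v) ≡ 0 (mod 43).
Since gcd(17, 43) = 1, 17 is invertible modulo 43, thus u − v ≡ 0 (mod 43), i.e. u = v.
Hence φ is injective.
We now compute 17⁻¹ mod 43 explicitly. Euclid's algorithm: 43 = 2·17 + 9, 17 = 1·9 + 8, 9 = 1·8 + 1; back-substituting gives 1 = 38·17 − 15·43, so 17⁻¹ ≡ 38 (mod 43).
Since φ is injective, we compute φ⁻¹(9): solve 17x + 18 ≡ 9 (mod 43), i.e. 17x ≡ 34 (mod 43).
Multiplying by 17⁻¹ = 38 gives x ≡ 38·34 = 1292 = 30·43 + 2 ≡ 2 (mod 43).
Check: φ(2) = 17·2 + 18 = 52 = 1·43 + 9 ≡ 9 (mod 43).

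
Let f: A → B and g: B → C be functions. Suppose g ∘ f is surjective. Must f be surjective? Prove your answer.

not surjective

No. Take A = {1, 2, 3}, B = {1, 2, 3, 4, 5, 6}, C = {1}, f(a) = 1 for every a ∈ A, and g(b) = 1 for every b ∈ B.
Then g ∘ f is surjective onto {1}, but 6 ∈ B has no preimage under f, so f is not surjective.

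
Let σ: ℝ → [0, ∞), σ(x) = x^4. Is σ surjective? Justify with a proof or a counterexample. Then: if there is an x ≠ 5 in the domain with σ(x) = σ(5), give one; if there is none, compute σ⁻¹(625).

-5

For any y ∈ [0, ∞), x = y^{1/4} ∈ ℝ satisfies x^4 = y, so σ is surjective.
For the follow-up, such an x exists: taking x = −5 ∈ ℝ gives σ(−5) = 625 = σ(5) with −5 ≠ 5.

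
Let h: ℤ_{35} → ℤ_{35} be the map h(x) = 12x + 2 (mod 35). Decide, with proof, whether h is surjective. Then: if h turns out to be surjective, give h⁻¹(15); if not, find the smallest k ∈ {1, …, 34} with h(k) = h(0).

Recall: h is surjective if every y in the codomain equals h(x) for some x in the domain.
Since gcd(12, 35) = 1, 12 is invertible modulo 35. Euclid's algorithm: 35 = 2·12 + 11, 12 = 1·11 + 1; back-substituting gives 1 = 3·12 − 1·35, so 12⁻¹ ≡ 3 (mod 35).
For any y ∈ ℤ_{35}, x = 3(y − 2) mod 35 satisfies h(x) = 12·3(y − 2) + 2 ≡ y (since 12·3 ≡ 1 mod 35). So every y has a preimage.
So h is surjective.
Since h is surjective, we find h⁻¹(15): we need 12x ≡ 15 − 2 ≡ 13 (mod 35). Using 12⁻¹ = 3: x ≡ 3·13 = 39 = 1·35 + 4, so x = 4.
Check: h(4) = 12·4 + 2 = 50 = 1·35 + 15 ≡ 15 (mod 35).

4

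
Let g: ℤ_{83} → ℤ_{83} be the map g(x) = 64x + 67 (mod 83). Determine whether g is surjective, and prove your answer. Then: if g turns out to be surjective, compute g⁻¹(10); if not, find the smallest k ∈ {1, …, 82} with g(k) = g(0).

3

Since gcd(64, 83) = 1, 64 is invertible modulo 83. Euclid's algorithm: 83 = 1·64 + 19, 64 = 3·19 + 7, 19 = 2·7 + 5, 7 = 1·5 + 2, 5 = 2·2 + 1; back-substituting gives 1 = 48·64 − 37·83, so 64⁻¹ ≡ 48 (mod 83).
Then y ↦ 48(y − 67) is a two-sided inverse to g, so every y ∈ ℤ_{83} has a preimage.
So g is surjective.
Since g is surjective, we find g⁻¹(10): we need 64x ≡ 10 − 67 ≡ 26 (mod 83). Using 64⁻¹ = 48: x ≡ 48·26 = 1248 = 15·83 + 3, so x = 3.
Check: g(3) = 64·3 + 67 = 259 = 3·83 + 10 ≡ 10 (mod 83).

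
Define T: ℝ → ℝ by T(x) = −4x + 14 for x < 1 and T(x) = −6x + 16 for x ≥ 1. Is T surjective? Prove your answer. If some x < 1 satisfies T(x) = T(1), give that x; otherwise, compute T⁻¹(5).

Both pieces are strictly decreasing (slopes −4 and −6), so each is injective on its own interval.
The left piece maps (−∞, 1) onto (10, ∞); the right piece maps [1, ∞) onto (−∞, 10].
These images together cover ℝ, so T is surjective.
Because the two images are disjoint, no x < 1 has T(x) = T(1), so we compute T⁻¹(5): 5 lies in (−∞, 10], so solve −6x + 16 = 5: x = (5 − 16)/(−6) = 11/6.

11/6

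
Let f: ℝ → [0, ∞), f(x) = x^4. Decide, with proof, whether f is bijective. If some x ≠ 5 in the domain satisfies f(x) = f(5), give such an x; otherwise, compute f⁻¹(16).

-5

f(5) = 625 = (−5)^4 = f(−5) (since 4 is even), with 5 ≠ −5. So f is not injective, hence not bijective.
For the follow-up, such an x exists: taking x = −5 ∈ ℝ gives f(−5) = 625 = f(5) with −5 ≠ 5.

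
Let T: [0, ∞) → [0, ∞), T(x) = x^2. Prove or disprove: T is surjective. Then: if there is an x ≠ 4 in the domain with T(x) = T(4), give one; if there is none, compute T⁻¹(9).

For any y ∈ [0, ∞), x = y^{1/2} ∈ [0, ∞) gives T(x) = y, so T is surjective.
Since x ↦ x^2 is strictly increasing on [0, ∞), it is injective there, so no x ≠ 4 in the domain has T(x) = T(4). We therefore compute T⁻¹(9) = 9^{1/2} = 3 (indeed 3^2 = 9).

3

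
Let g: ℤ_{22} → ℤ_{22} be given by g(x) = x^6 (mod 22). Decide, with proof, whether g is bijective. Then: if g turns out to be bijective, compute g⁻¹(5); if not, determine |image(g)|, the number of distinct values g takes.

g(10): Repeated squaring mod 22: 10^1 ≡ 10, 10^2 ≡ 10² = 100 ≡ 12, 10^4 ≡ 12² = 144 ≡ 12. Since 6 = 4 + 2, 10^6 ≡ 12·12: 12·12 = 144 ≡ 12. So 10^6 ≡ 12 (mod 22).
g(12): Repeated squaring mod 22: 12^1 ≡ 12, 12^2 ≡ 12² = 144 ≡ 12, 12^4 ≡ 12² = 144 ≡ 12. Since 6 = 4 + 2, 12^6 ≡ 12·12: 12·12 = 144 ≡ 12. So 12^6 ≡ 12 (mod 22).
So g(10) = g(12) = 12 while 10 ≠ 12, so g is not injective, hence not bijective.
Since g is not bijective, we determine |image(g)|. Computing x^6 mod 22 for each x (by repeated squaring, reducing mod 22 at every step), the values g(0), g(1), …, g(21) are: 0, 1, 20, 3, 4, 5, 16, 15, 14, 9, 12, 11, 12, 9, 14, 15, 16, 5, 4, 3, 20, 1.
The distinct values are {0, 1, 3, 4, 5, 9, 11, 12, 14, 15, 16, 20}; there are 12 of them.

12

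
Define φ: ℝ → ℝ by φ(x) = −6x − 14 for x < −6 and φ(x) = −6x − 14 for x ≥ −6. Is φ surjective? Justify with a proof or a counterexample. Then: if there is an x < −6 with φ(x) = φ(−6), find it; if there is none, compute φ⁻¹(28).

Both pieces are strictly decreasing (slopes −6 and −6), so each is injective on its own interval.
The left piece maps (−∞, −6) onto (22, ∞); the right piece maps [−6, ∞) onto (−∞, 22].
These images together cover ℝ, so φ is surjective.
Because the two images are disjoint, no x < −6 has φ(x) = φ(−6), so we compute φ⁻¹(28): 28 lies in (22, ∞), so solve −6x − 14 = 28: x = (28 + 14)/(−6) = −7.

-7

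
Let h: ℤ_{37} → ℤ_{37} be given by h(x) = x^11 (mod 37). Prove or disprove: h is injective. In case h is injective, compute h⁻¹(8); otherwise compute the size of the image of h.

Since 37 is prime, the nonzero elements of ℤ_{37} form a cyclic group of order 36.
As gcd(11, 36) = 1, raising to the 11th power is a bijection on this group: if a^11 ≡ b^11 then (ab^{−1})^11 = 1, and the only element of order dividing gcd(11, 36) = 1 is 1, so a = b.
With h(0) = 0 this makes h injective on all of ℤ_{37}, hence bijective (finite equal-size domain and codomain). In particular h is injective.
Since h is injective, we find the preimage of 8. The inverse of x ↦ x^11 on (ℤ_{37})^× is x ↦ x^23, because 11·23 = 253 = 7·36 + 1 ≡ 1 (mod 36) and x^{36} = 1 for x ≠ 0 (Fermat). So h⁻¹(8) = 8^23 mod 37.
Repeated squaring mod 37: 8^1 ≡ 8, 8^2 ≡ 8² = 64 ≡ 27, 8^4 ≡ 27² = 729 ≡ 26, 8^8 ≡ 26² = 676 ≡ 10, 8^16 ≡ 10² = 100 ≡ 26. Since 23 = 16 + 4 + 2 + 1, 8^23 ≡ 26·26·27·8: 26·26 = 676 ≡ 10, then 10·27 = 270 ≡ 11, then 11·8 = 88 ≡ 14. So 8^23 ≡ 14 (mod 37).
Hence h⁻¹(8) = 14.

14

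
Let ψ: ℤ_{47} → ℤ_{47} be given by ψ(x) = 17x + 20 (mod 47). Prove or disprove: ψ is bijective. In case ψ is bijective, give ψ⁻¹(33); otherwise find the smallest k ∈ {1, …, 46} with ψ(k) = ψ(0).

If ψ(a) = ψ(b), then 17a ≡ 17b (mod 47). Because gcd(17, 47) = 1, we may cancel 17 to get a ≡ b (mod 47).
We now compute 17⁻¹ mod 47 explicitly. Euclid's algorithm: 47 = 2·17 + 13, 17 = 1·13 + 4, 13 = 3·4 + 1; back-substituting gives 1 = 36·17 − 13·47, so 17⁻¹ ≡ 36 (mod 47).
For any y ∈ ℤ_{47}, x = 36(y − 20) mod 47 satisfies ψ(x) = 17·36(y − 20) + 20 ≡ y (since 17·36 ≡ 1 mod 47). So every y has a preimage.
So ψ is bijective.
Since ψ is bijective, we find ψ⁻¹(33): we need 17x ≡ 33 − 20 ≡ 13 (mod 47). Using 17⁻¹ = 36: x ≡ 36·13 = 468 = 9·47 + 45, so x = 45.
Check: ψ(45) = 17·45 + 20 = 785 = 16·47 + 33 ≡ 33 (mod 47).

45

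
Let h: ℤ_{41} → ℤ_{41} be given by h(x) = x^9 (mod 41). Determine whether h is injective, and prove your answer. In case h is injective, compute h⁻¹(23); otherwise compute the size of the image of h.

25

Since 41 is prime, the nonzero elements of ℤ_{41} form a cyclic group of order 40.
As gcd(9, 40) = 1, raising to the 9th power is a bijection on this group: if u^9 ≡ v^9 then (uv^{−1})^9 = 1, and the only element of order dividing gcd(9, 40) = 1 is 1, so u = v.
With h(0) = 0 this makes h injective on all of ℤ_{41}, hence bijective (finite equal-size domain and codomain). In particular h is injective.
Since h is injective, we find the preimage of 23. The inverse of x ↦ x^9 on (ℤ_{41})^× is x ↦ x^9, because 9·9 = 81 = 2·40 + 1 ≡ 1 (mod 40) and x^{40} = 1 for x ≠ 0 (Fermat). So h⁻¹(23) = 23^9 mod 41.
Repeated squaring mod 41: 23^1 ≡ 23, 23^2 ≡ 23² = 529 ≡ 37, 23^4 ≡ 37² = 1369 ≡ 16, 23^8 ≡ 16² = 256 ≡ 10. Since 9 = 8 + 1, 23^9 ≡ 10·23: 10·23 = 230 ≡ 25. So 23^9 ≡ 25 (mod 41).
Hence h⁻¹(23) = 25.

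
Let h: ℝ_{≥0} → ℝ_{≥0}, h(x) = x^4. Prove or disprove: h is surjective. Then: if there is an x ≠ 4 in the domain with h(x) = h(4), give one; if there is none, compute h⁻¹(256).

For any y ∈ ℝ_{≥0}, x = y^{1/4} ∈ ℝ_{≥0} gives h(x) = y, so h is surjective.
Since x ↦ x^4 is strictly increasing on ℝ_{≥0}, it is injective there, so no x ≠ 4 in the domain has h(x) = h(4). We therefore compute h⁻¹(256) = 256^{1/4} = 4 (indeed 4^4 = 256).

4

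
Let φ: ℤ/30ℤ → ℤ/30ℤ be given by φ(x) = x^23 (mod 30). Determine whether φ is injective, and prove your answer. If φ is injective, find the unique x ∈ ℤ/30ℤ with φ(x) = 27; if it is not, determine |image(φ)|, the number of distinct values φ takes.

3

Computing x^23 mod 30 for each x (by repeated squaring, reducing mod 30 at every step), the values φ(0), φ(1), …, φ(29) are: 0, 1, 8, 27, 4, 5, 6, 13, 2, 9, 10, 11, 18, 7, 14, 15, 16, 23, 12, 19, 20, 21, 28, 17, 24, 25, 26, 3, 22, 29.
Every element of ℤ/30ℤ appears exactly once in this list, so φ is a bijection, and in particular injective.
Since φ is injective, we read off the preimage of 27 from the same table: φ(3) = 27, so φ⁻¹(27) = 3.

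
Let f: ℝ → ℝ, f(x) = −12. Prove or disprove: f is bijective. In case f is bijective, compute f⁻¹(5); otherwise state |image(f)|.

f(0) = −12 = f(1) with 0 ≠ 1, so f is not injective, hence not bijective.
Since f is not bijective, we state |image(f)|: the image of f is {−12}, which has 1 element.

1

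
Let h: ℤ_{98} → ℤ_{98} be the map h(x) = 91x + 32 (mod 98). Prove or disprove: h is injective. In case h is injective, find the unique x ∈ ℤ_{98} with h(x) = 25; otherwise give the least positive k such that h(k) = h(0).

14

We have gcd(91, 98) = 7 > 1. Taking a = 0 and b = 14: h(0) = 32 and h(14) = 91·14 + 32 = 1306 ≡ 32 (mod 98).
So h(0) = h(14) while 0 ≠ 14, so h is not injective.
Since h is not injective, we find the least positive k with h(k) = h(0): this means 91k ≡ 0 (mod 98), i.e. 98 ∣ 91k. Since gcd(91, 98) = 7, dividing through by 7 this holds exactly when 14 ∣ 13k, and as gcd(13, 14) = 1, exactly when 14 ∣ k.
The smallest positive such k is 14.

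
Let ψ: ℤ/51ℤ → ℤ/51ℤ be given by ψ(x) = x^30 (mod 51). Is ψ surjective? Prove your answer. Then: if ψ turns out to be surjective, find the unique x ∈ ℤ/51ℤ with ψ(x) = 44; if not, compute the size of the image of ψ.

18

ψ(7): Repeated squaring mod 51: 7^1 ≡ 7, 7^2 ≡ 7² = 49, 7^4 ≡ 49² = 2401 ≡ 4, 7^8 ≡ 4² = 16, 7^16 ≡ 16² = 256 ≡ 1. Since 30 = 16 + 8 + 4 + 2, 7^30 ≡ 1·16·4·49: 1·16 = 16, then 16·4 = 64 ≡ 13, then 13·49 = 637 ≡ 25. So 7^30 ≡ 25 (mod 51).
ψ(10): Repeated squaring mod 51: 10^1 ≡ 10, 10^2 ≡ 10² = 100 ≡ 49, 10^4 ≡ 49² = 2401 ≡ 4, 10^8 ≡ 4² = 16, 10^16 ≡ 16² = 256 ≡ 1. Since 30 = 16 + 8 + 4 + 2, 10^30 ≡ 1·16·4·49: 1·16 = 16, then 16·4 = 64 ≡ 13, then 13·49 = 637 ≡ 25. So 10^30 ≡ 25 (mod 51).
So ψ(7) = ψ(10) = 25 while 7 ≠ 10, thus ψ is not injective.
A non-injective map from the 51-element set ℤ/51ℤ to itself takes at most 50 distinct values, so it cannot be surjective. So ψ is not surjective.
Since ψ is not surjective, we determine |image(ψ)|. Computing x^30 mod 51 for each x (by repeated squaring, reducing mod 51 at every step), the values ψ(0), ψ(1), …, ψ(50) are: 0, 1, 13, 36, 16, 49, 9, 25, 4, 21, 25, 43, 15, 16, 19, 30, 1, 34, 18, 13, 19, 33, 49, 43, 42, 4, 4, 42, 43, 49, 33, 19, 13, 18, 34, 1, 30, 19, 16, 15, 43, 25, 21, 4, 25, 9, 49, 16, 36, 13, 1.
The distinct values are {0, 1, 4, 9, 13, 15, 16, 18, 19, 21, 25, 30, 33, 34, 36, 42, 43, 49}; there are 18 of them.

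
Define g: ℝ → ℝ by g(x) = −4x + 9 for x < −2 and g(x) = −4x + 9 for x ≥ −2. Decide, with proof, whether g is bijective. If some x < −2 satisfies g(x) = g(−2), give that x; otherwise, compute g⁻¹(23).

Both pieces are strictly decreasing (slopes −4 and −4), so each is injective on its own interval.
The left piece maps (−∞, −2) onto (17, ∞); the right piece maps [−2, ∞) onto (−∞, 17].
Since 17 = 17, the images partition ℝ: g is injective and surjective, hence bijective.
Because the two images are disjoint, no x < −2 has g(x) = g(−2), so we compute g⁻¹(23): 23 lies in (17, ∞), so solve −4x + 9 = 23: x = (23 − 9)/(−4) = −7/2.

-7/2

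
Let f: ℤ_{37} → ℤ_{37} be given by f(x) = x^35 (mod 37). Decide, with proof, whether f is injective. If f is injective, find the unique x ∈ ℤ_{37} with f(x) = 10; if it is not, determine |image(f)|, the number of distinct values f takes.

Since 37 is prime, the nonzero elements of ℤ_{37} form a cyclic group of order 36.
As gcd(35, 36) = 1, raising to the 35th power is a bijection on this group: if s^35 ≡ t^35 then (st^{−1})^35 = 1, and the only element of order dividing gcd(35, 36) = 1 is 1, so s = t.
With f(0) = 0 this makes f injective on all of ℤ_{37}, hence bijective (finite equal-size domain and codomain). In particular f is injective.
Since f is injective, we find the preimage of 10. The inverse of x ↦ x^35 on (ℤ_{37})^× is x ↦ x^35, because 35·35 = 1225 = 34·36 + 1 ≡ 1 (mod 36) and x^{36} = 1 for x ≠ 0 (Fermat). So f⁻¹(10) = 10^35 mod 37.
Repeated squaring mod 37: 10^1 ≡ 10, 10^2 ≡ 10² = 100 ≡ 26, 10^4 ≡ 26² = 676 ≡ 10, 10^8 ≡ 10² = 100 ≡ 26, 10^16 ≡ 26² = 676 ≡ 10, 10^32 ≡ 10² = 100 ≡ 26. Since 35 = 32 + 2 + 1, 10^35 ≡ 26·26·10: 26·26 = 676 ≡ 10, then 10·10 = 100 ≡ 26. So 10^35 ≡ 26 (mod 37).
Hence f⁻¹(10) = 26.

26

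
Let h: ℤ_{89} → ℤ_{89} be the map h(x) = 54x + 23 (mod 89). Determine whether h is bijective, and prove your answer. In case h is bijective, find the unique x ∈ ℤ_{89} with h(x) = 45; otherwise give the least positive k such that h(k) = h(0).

7

Recall that injectivity means: for all s, t in the domain, h(s) = h(t) implies s = t.
If h(s) = h(t), then 54s ≡ 54t (mod 89). Because gcd(54, 89) = 1, we may cancel 54 to get s ≡ t (mod 89).
We now compute 54⁻¹ mod 89 explicitly. Euclid's algorithm: 89 = 1·54 + 35, 54 = 1·35 + 19, 35 = 1·19 + 16, 19 = 1·16 + 3, 16 = 5·3 + 1; back-substituting gives 1 = 61·54 − 37·89, so 54⁻¹ ≡ 61 (mod 89).
For any y ∈ ℤ_{89}, x = 61(y − 23) mod 89 satisfies h(x) = 54·61(y − 23) + 23 ≡ y (since 54·61 ≡ 1 mod 89). So every y has a preimage.
Thus h is bijective.
Since h is bijective, we compute h⁻¹(45): solve 54x + 23 ≡ 45 (mod 89), i.e. 54x ≡ 22 (mod 89).
Multiplying by 54⁻¹ = 61 gives x ≡ 61·22 = 1342 = 15·89 + 7 ≡ 7 (mod 89).
Check: h(7) = 54·7 + 23 = 401 = 4·89 + 45 ≡ 45 (mod 89).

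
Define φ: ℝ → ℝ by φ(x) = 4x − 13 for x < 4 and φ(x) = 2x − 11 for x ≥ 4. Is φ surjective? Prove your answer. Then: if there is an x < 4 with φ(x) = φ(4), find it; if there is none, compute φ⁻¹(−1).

5/2

Both pieces are strictly increasing (slopes 4 and 2), so each is injective on its own interval.
The left piece maps (−∞, 4) onto (−∞, 3); the right piece maps [4, ∞) onto [−3, ∞).
The union (−∞, 3) ∪ [−3, ∞) covers ℝ, so φ is surjective.
For the follow-up: the images overlap, so an x < 4 with φ(x) = φ(4) exists. φ(4) = −3; solving 4x − 13 = −3 for x < 4 gives x = (−3 + 13)/4 = 5/2.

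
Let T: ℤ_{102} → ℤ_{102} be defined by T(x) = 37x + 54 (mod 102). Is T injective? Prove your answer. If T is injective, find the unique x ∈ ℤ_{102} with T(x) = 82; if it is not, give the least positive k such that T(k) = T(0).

100

Recall that T is injective when T(u) = T(v) forces u = v.
Suppose T(u) = T(v) in ℤ_{102}. Then 37u + 54 ≡ 37v + 54 (mod 102), thus 37(u − v) ≡ 0 (mod 102).
Since gcd(37, 102) = 1, 37 is invertible modulo 102, hence u − v ≡ 0 (mod 102), i.e. u = v.
So T is injective.
We now compute 37⁻¹ mod 102 explicitly. Euclid's algorithm: 102 = 2·37 + 28, 37 = 1·28 + 9, 28 = 3·9 + 1; back-substituting gives 1 = 91·37 − 33·102, so 37⁻¹ ≡ 91 (mod 102).
Since T is injective, we find T⁻¹(82): we need 37x ≡ 82 − 54 ≡ 28 (mod 102). Using 37⁻¹ = 91: x ≡ 91·28 = 2548 = 24·102 + 100, so x = 100.
Check: T(100) = 37·100 + 54 = 3754 = 36·102 + 82 ≡ 82 (mod 102).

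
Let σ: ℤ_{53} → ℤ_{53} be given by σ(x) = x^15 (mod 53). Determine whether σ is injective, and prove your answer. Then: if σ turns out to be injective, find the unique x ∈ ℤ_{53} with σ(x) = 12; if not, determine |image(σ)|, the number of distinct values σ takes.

Since 53 is prime, the nonzero elements of ℤ_{53} form a cyclic group of order 52.
As gcd(15, 52) = 1, raising to the 15th power is a bijection on this group: if s^15 ≡ t^15 then (st^{−1})^15 = 1, and the only element of order dividing gcd(15, 52) = 1 is 1, so s = t.
With σ(0) = 0 this makes σ injective on all of ℤ_{53}, hence bijective (finite equal-size domain and codomain). In particular σ is injective.
Since σ is injective, we find the preimage of 12. The inverse of x ↦ x^15 on (ℤ_{53})^× is x ↦ x^7, because 15·7 = 105 = 2·52 + 1 ≡ 1 (mod 52) and x^{52} = 1 for x ≠ 0 (Fermat). So σ⁻¹(12) = 12^7 mod 53.
Repeated squaring mod 53: 12^1 ≡ 12, 12^2 ≡ 12² = 144 ≡ 38, 12^4 ≡ 38² = 1444 ≡ 13. Since 7 = 4 + 2 + 1, 12^7 ≡ 13·38·12: 13·38 = 494 ≡ 17, then 17·12 = 204 ≡ 45. So 12^7 ≡ 45 (mod 53).
Hence σ⁻¹(12) = 45.

45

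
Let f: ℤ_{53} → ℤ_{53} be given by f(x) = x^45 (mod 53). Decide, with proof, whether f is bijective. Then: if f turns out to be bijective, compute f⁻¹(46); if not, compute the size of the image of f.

Since 53 is prime, the nonzero elements of ℤ_{53} form a cyclic group of order 52.
As gcd(45, 52) = 1, raising to the 45th power is a bijection on this group: if s^45 ≡ t^45 then (st^{−1})^45 = 1, and the only element of order dividing gcd(45, 52) = 1 is 1, so s = t.
With f(0) = 0 this makes f injective on all of ℤ_{53}, hence bijective (finite equal-size domain and codomain). In particular f is bijective.
Since f is bijective, we find the preimage of 46. The inverse of x ↦ x^45 on (ℤ_{53})^× is x ↦ x^37, because 45·37 = 1665 = 32·52 + 1 ≡ 1 (mod 52) and x^{52} = 1 for x ≠ 0 (Fermat). So f⁻¹(46) = 46^37 mod 53.
Repeated squaring mod 53: 46^1 ≡ 46, 46^2 ≡ 46² = 2116 ≡ 49, 46^4 ≡ 49² = 2401 ≡ 16, 46^8 ≡ 16² = 256 ≡ 44, 46^16 ≡ 44² = 1936 ≡ 28, 46^32 ≡ 28² = 784 ≡ 42. Since 37 = 32 + 4 + 1, 46^37 ≡ 42·16·46: 42·16 = 672 ≡ 36, then 36·46 = 1656 ≡ 13. So 46^37 ≡ 13 (mod 53).
Hence f⁻¹(46) = 13.

13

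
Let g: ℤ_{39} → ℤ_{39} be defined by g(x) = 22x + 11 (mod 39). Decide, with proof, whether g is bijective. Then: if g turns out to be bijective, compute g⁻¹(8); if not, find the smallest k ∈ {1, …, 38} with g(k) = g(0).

30

Suppose g(a) = g(b) in ℤ_{39}. Then 22a + 11 ≡ 22b + 11 (mod 39), therefore 22(a − b) ≡ 0 (mod 39).
Since gcd(22, 39) = 1, 22 is invertible modulo 39, therefore a − b ≡ 0 (mod 39), i.e. a = b.
We now compute 22⁻¹ mod 39 explicitly. Euclid's algorithm: 39 = 1·22 + 17, 22 = 1·17 + 5, 17 = 3·5 + 2, 5 = 2·2 + 1; back-substituting gives 1 = 16·22 − 9·39, so 22⁻¹ ≡ 16 (mod 39).
Then y ↦ 16(y − 11) is a two-sided inverse to g, so every y ∈ ℤ_{39} has a preimage.
Therefore g is bijective.
Since g is bijective, we find g⁻¹(8): we need 22x ≡ 8 − 11 ≡ 36 (mod 39). Using 22⁻¹ = 16: x ≡ 16·36 = 576 = 14·39 + 30, so x = 30.
Check: g(30) = 22·30 + 11 = 671 = 17·39 + 8 ≡ 8 (mod 39).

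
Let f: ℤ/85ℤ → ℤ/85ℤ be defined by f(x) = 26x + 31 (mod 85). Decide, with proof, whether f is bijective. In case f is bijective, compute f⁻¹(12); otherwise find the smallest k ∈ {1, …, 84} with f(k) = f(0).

81

Suppose f(u) = f(v) in ℤ/85ℤ. Then 26u + 31 ≡ 26v + 31 (mod 85), therefore 26(u − v) ≡ 0 (mod 85).
Since gcd(26, 85) = 1, 26 is invertible modulo 85, so u − v ≡ 0 (mod 85), i.e. u = v.
We now compute 26⁻¹ mod 85 explicitly. Euclid's algorithm: 85 = 3·26 + 7, 26 = 3·7 + 5, 7 = 1·5 + 2, 5 = 2·2 + 1; back-substituting gives 1 = 36·26 − 11·85, so 26⁻¹ ≡ 36 (mod 85).
For any y ∈ ℤ/85ℤ, x = 36(y − 31) mod 85 satisfies f(x) = 26·36(y − 31) + 31 ≡ y (since 26·36 ≡ 1 mod 85). So every y has a preimage.
Hence f is bijective.
Since f is bijective, we find f⁻¹(12): we need 26x ≡ 12 − 31 ≡ 66 (mod 85). Using 26⁻¹ = 36: x ≡ 36·66 = 2376 = 27·85 + 81, so x = 81.
Check: f(81) = 26·81 + 31 = 2137 = 25·85 + 12 ≡ 12 (mod 85).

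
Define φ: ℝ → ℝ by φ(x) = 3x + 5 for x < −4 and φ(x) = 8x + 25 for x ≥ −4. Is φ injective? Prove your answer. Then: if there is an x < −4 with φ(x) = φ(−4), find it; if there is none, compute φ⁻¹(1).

Both pieces are strictly increasing (slopes 3 and 8), so each is injective on its own interval.
The left piece maps (−∞, −4) onto (−∞, −7); the right piece maps [−4, ∞) onto [−7, ∞).
These images are disjoint, so no value is attained by both pieces. Thus φ is injective.
Because the two images are disjoint, no x < −4 has φ(x) = φ(−4), so we compute φ⁻¹(1): 1 lies in [−7, ∞), so solve 8x + 25 = 1: x = (1 − 25)/8 = −3.

-3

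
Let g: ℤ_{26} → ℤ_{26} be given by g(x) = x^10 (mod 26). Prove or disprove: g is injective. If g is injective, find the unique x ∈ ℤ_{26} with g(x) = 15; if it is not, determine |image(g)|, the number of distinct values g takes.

14

g(12): Repeated squaring mod 26: 12^1 ≡ 12, 12^2 ≡ 12² = 144 ≡ 14, 12^4 ≡ 14² = 196 ≡ 14, 12^8 ≡ 14² = 196 ≡ 14. Since 10 = 8 + 2, 12^10 ≡ 14·14: 14·14 = 196 ≡ 14. So 12^10 ≡ 14 (mod 26).
g(14): Repeated squaring mod 26: 14^1 ≡ 14, 14^2 ≡ 14² = 196 ≡ 14, 14^4 ≡ 14² = 196 ≡ 14, 14^8 ≡ 14² = 196 ≡ 14. Since 10 = 8 + 2, 14^10 ≡ 14·14: 14·14 = 196 ≡ 14. So 14^10 ≡ 14 (mod 26).
So g(12) = g(14) = 14 while 12 ≠ 14, therefore g is not injective.
Since g is not injective, we determine |image(g)|. Computing x^10 mod 26 for each x (by repeated squaring, reducing mod 26 at every step), the values g(0), g(1), …, g(25) are: 0, 1, 10, 3, 22, 25, 4, 17, 12, 9, 16, 23, 14, 13, 14, 23, 16, 9, 12, 17, 4, 25, 22, 3, 10, 1.
The distinct values are {0, 1, 3, 4, 9, 10, 12, 13, 14, 16, 17, 22, 23, 25}; there are 14 of them.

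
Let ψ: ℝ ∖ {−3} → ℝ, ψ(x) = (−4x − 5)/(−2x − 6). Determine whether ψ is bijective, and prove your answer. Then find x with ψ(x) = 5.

-25/6

If ψ(x) = 2, cross-multiplying gives −2(−4x − 5) = −4(−2x − 6), which simplifies to 10 = 24 — false.  So 2 has no preimage and ψ is not surjective.
Hence ψ is not bijective.
Solving ψ(x) = 5: cross-multiplying gives −4x − 5 = 5(−2x − 6), which rearranges to 6x = −25, so x = −25/6.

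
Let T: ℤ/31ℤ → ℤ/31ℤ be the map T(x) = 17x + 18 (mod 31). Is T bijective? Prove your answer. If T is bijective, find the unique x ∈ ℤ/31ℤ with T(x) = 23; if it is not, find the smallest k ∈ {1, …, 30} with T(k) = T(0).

Recall: T is injective when T(x_1) = T(x_2) forces x_1 = x_2.
Suppose T(x_1) = T(x_2) in ℤ/31ℤ. Then 17x_1 + 18 ≡ 17x_2 + 18 (mod 31), hence 17(x_1 − x_2) ≡ 0 (mod 31).
Since gcd(17, 31) = 1, 17 is invertible modulo 31, thus x_1 − x_2 ≡ 0 (mod 31), i.e. x_1 = x_2.
We now compute 17⁻¹ mod 31 explicitly. Euclid's algorithm: 31 = 1·17 + 14, 17 = 1·14 + 3, 14 = 4·3 + 2, 3 = 1·2 + 1; back-substituting gives 1 = 11·17 − 6·31, so 17⁻¹ ≡ 11 (mod 31).
For any y ∈ ℤ/31ℤ, x = 11(y − 18) mod 31 satisfies T(x) = 17·11(y − 18) + 18 ≡ y (since 17·11 ≡ 1 mod 31). So every y has a preimage.
Thus T is bijective.
Since T is bijective, we compute T⁻¹(23): solve 17x + 18 ≡ 23 (mod 31), i.e. 17x ≡ 5 (mod 31).
Multiplying by 17⁻¹ = 11 gives x ≡ 11·5 = 55 = 1·31 + 24 ≡ 24 (mod 31).
Check: T(24) = 17·24 + 18 = 426 = 13·31 + 23 ≡ 23 (mod 31).

24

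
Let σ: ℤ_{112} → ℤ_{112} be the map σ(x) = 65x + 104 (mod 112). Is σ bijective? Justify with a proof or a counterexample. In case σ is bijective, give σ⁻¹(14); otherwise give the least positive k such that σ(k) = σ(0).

Recall: σ is injective when σ(x_1) = σ(x_2) forces x_1 = x_2.
Suppose σ(x_1) = σ(x_2) in ℤ_{112}. Then 65x_1 + 104 ≡ 65x_2 + 104 (mod 112), so 65(x_1 − x_2) ≡ 0 (mod 112).
Since gcd(65, 112) = 1, 65 is invertible modulo 112, thus x_1 − x_2 ≡ 0 (mod 112), i.e. x_1 = x_2.
We now compute 65⁻¹ mod 112 explicitly. Euclid's algorithm: 112 = 1·65 + 47, 65 = 1·47 + 18, 47 = 2·18 + 11, 18 = 1·11 + 7, 11 = 1·7 + 4, 7 = 1·4 + 3, 4 = 1·3 + 1; back-substituting gives 1 = 81·65 − 47·112, so 65⁻¹ ≡ 81 (mod 112).
Then y ↦ 81(y − 104) is a two-sided inverse to σ, so every y ∈ ℤ_{112} has a preimage.
Hence σ is bijective.
Since σ is bijective, we find σ⁻¹(14): we need 65x ≡ 14 − 104 ≡ 22 (mod 112). Using 65⁻¹ = 81: x ≡ 81·22 = 1782 = 15·112 + 102, so x = 102.
Check: σ(102) = 65·102 + 104 = 6734 = 60·112 + 14 ≡ 14 (mod 112).

102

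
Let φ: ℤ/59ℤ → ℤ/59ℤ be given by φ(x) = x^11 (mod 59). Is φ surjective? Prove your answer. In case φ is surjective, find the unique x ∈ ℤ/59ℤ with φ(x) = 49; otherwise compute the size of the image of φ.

Since 59 is prime, the nonzero elements of ℤ/59ℤ form a cyclic group of order 58.
As gcd(11, 58) = 1, raising to the 11th power is a bijection on this group: if a^11 ≡ b^11 then (ab^{−1})^11 = 1, and the only element of order dividing gcd(11, 58) = 1 is 1, so a = b.
With φ(0) = 0 this makes φ injective on all of ℤ/59ℤ, hence bijective (finite equal-size domain and codomain). In particular φ is surjective.
Since φ is surjective, we find the preimage of 49. The inverse of x ↦ x^11 on (ℤ/59ℤ)^× is x ↦ x^37, because 11·37 = 407 = 7·58 + 1 ≡ 1 (mod 58) and x^{58} = 1 for x ≠ 0 (Fermat). So φ⁻¹(49) = 49^37 mod 59.
Repeated squaring mod 59: 49^1 ≡ 49, 49^2 ≡ 49² = 2401 ≡ 41, 49^4 ≡ 41² = 1681 ≡ 29, 49^8 ≡ 29² = 841 ≡ 15, 49^16 ≡ 15² = 225 ≡ 48, 49^32 ≡ 48² = 2304 ≡ 3. Since 37 = 32 + 4 + 1, 49^37 ≡ 3·29·49: 3·29 = 87 ≡ 28, then 28·49 = 1372 ≡ 15. So 49^37 ≡ 15 (mod 59).
Hence φ⁻¹(49) = 15.

15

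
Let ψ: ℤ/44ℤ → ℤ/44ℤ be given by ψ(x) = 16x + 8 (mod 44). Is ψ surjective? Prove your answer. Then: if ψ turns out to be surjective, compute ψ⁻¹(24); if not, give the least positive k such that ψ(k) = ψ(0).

Recall: ψ is surjective if every y in the codomain equals ψ(x) for some x in the domain.
Since gcd(16, 44) = 4, we have 16x ≡ 0 (mod 4) for all x, so ψ(x) ≡ 0 (mod 4).
But 1 ≢ 0 (mod 4), so 1 ∈ ℤ/44ℤ has no preimage. Thus ψ is not surjective.
Since ψ is not surjective, we find the least positive k with ψ(k) = ψ(0): this means 16k ≡ 0 (mod 44), i.e. 44 ∣ 16k. Since gcd(16, 44) = 4, dividing through by 4 this holds exactly when 11 ∣ 4k, and as gcd(4, 11) = 1, exactly when 11 ∣ k.
The smallest positive such k is 11.

11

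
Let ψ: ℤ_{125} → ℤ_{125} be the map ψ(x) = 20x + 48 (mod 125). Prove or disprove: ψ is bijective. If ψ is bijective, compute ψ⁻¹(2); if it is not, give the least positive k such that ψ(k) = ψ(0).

25

We have gcd(20, 125) = 5 > 1. Taking u = 0 and v = 25: ψ(0) = 48 and ψ(25) = 20·25 + 48 = 548 ≡ 48 (mod 125).
So ψ(0) = ψ(25) while 0 ≠ 25, therefore ψ is not injective, hence not bijective.
Since ψ is not bijective, we find the least positive k with ψ(k) = ψ(0): this means 20k ≡ 0 (mod 125), i.e. 125 ∣ 20k. Since gcd(20, 125) = 5, dividing through by 5 this holds exactly when 25 ∣ 4k, and as gcd(4, 25) = 1, exactly when 25 ∣ k.
The smallest positive such k is 25.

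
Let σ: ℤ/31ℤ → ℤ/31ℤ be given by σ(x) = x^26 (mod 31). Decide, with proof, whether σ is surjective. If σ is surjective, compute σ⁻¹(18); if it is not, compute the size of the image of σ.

16

σ(15): Repeated squaring mod 31: 15^1 ≡ 15, 15^2 ≡ 15² = 225 ≡ 8, 15^4 ≡ 8² = 64 ≡ 2, 15^8 ≡ 2² = 4, 15^16 ≡ 4² = 16. Since 26 = 16 + 8 + 2, 15^26 ≡ 16·4·8: 16·4 = 64 ≡ 2, then 2·8 = 16. So 15^26 ≡ 16 (mod 31).
σ(16): Repeated squaring mod 31: 16^1 ≡ 16, 16^2 ≡ 16² = 256 ≡ 8, 16^4 ≡ 8² = 64 ≡ 2, 16^8 ≡ 2² = 4, 16^16 ≡ 4² = 16. Since 26 = 16 + 8 + 2, 16^26 ≡ 16·4·8: 16·4 = 64 ≡ 2, then 2·8 = 16. So 16^26 ≡ 16 (mod 31).
So σ(15) = σ(16) = 16 while 15 ≠ 16, thus σ is not injective.
A non-injective map from the 31-element set ℤ/31ℤ to itself takes at most 30 distinct values, so it cannot be surjective. Thus σ is not surjective.
Since σ is not surjective, we determine |image(σ)|. Computing x^26 mod 31 for each x (by repeated squaring, reducing mod 31 at every step), the values σ(0), σ(1), …, σ(30) are: 0, 1, 2, 18, 4, 25, 5, 20, 8, 14, 19, 7, 10, 28, 9, 16, 16, 9, 28, 10, 7, 19, 14, 8, 20, 5, 25, 4, 18, 2, 1.
The distinct values are {0, 1, 2, 4, 5, 7, 8, 9, 10, 14, 16, 18, 19, 20, 25, 28}; there are 16 of them.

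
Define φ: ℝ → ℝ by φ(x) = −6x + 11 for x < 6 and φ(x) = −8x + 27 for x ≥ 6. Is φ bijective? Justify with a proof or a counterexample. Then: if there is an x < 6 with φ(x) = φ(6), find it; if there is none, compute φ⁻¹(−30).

Both pieces are strictly decreasing (slopes −6 and −8), so each is injective on its own interval.
The left piece maps (−∞, 6) onto (−25, ∞); the right piece maps [6, ∞) onto (−∞, −21].
These images overlap. In particular φ(6) = −21 (right piece), and solving −6x + 11 = −21 on the left piece gives x = 16/3 < 6.
So φ(16/3) = φ(6) with 16/3 ≠ 6, and φ is not injective, hence not bijective. This x = 16/3 is the requested value below 6.

16/3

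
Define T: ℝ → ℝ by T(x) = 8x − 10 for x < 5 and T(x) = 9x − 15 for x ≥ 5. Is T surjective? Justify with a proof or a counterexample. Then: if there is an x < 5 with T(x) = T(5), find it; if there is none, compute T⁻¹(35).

50/9

Both pieces are strictly increasing (slopes 8 and 9), so each is injective on its own interval.
The left piece maps (−∞, 5) onto (−∞, 30); the right piece maps [5, ∞) onto [30, ∞).
These images together cover ℝ, so T is surjective.
Because the two images are disjoint, no x < 5 has T(x) = T(5), so we compute T⁻¹(35): 35 lies in [30, ∞), so solve 9x − 15 = 35: x = (35 + 15)/9 = 50/9.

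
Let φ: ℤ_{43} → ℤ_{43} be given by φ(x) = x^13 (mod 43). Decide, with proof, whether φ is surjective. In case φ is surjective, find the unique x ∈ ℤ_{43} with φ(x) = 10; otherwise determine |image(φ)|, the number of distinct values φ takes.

Since 43 is prime, the nonzero elements of ℤ_{43} form a cyclic group of order 42.
As gcd(13, 42) = 1, raising to the 13th power is a bijection on this group: if x_1^13 ≡ x_2^13 then (x_1x_2^{−1})^13 = 1, and the only element of order dividing gcd(13, 42) = 1 is 1, so x_1 = x_2.
With φ(0) = 0 this makes φ injective on all of ℤ_{43}, hence bijective (finite equal-size domain and codomain). In particular φ is surjective.
Since φ is surjective, we find the preimage of 10. The inverse of x ↦ x^13 on (ℤ_{43})^× is x ↦ x^13, because 13·13 = 169 = 4·42 + 1 ≡ 1 (mod 42) and x^{42} = 1 for x ≠ 0 (Fermat). So φ⁻¹(10) = 10^13 mod 43.
Repeated squaring mod 43: 10^1 ≡ 10, 10^2 ≡ 10² = 100 ≡ 14, 10^4 ≡ 14² = 196 ≡ 24, 10^8 ≡ 24² = 576 ≡ 17. Since 13 = 8 + 4 + 1, 10^13 ≡ 17·24·10: 17·24 = 408 ≡ 21, then 21·10 = 210 ≡ 38. So 10^13 ≡ 38 (mod 43).
Hence φ⁻¹(10) = 38.

38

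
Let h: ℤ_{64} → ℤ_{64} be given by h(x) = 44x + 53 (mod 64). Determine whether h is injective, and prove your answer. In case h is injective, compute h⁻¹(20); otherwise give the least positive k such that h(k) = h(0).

We have gcd(44, 64) = 4 > 1. Taking s = 0 and t = 16: h(0) = 53 and h(16) = 44·16 + 53 = 757 ≡ 53 (mod 64).
So h(0) = h(16) while 0 ≠ 16, hence h is not injective.
Since h is not injective, we find the least positive k with h(k) = h(0): this means 44k ≡ 0 (mod 64), i.e. 64 ∣ 44k. Since gcd(44, 64) = 4, dividing through by 4 this holds exactly when 16 ∣ 11k, and as gcd(11, 16) = 1, exactly when 16 ∣ k.
The smallest positive such k is 16.

16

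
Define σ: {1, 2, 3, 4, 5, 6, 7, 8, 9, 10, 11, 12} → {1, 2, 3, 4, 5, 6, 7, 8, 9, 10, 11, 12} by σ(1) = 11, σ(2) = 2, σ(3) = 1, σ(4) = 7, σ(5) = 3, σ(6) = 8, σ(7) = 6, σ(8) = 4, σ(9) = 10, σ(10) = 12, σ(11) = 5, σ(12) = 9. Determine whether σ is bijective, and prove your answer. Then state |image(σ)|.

The values 11, 2, 1, 7, 3, 8, 6, 4, 10, 12, 5, 9 are a permutation of {1, 2, 3, 4, 5, 6, 7, 8, 9, 10, 11, 12}: each element appears exactly once.
So σ is injective and surjective, hence bijective.
The image of σ is {1, 2, 3, 4, 5, 6, 7, 8, 9, 10, 11, 12}, which has 12 elements.

12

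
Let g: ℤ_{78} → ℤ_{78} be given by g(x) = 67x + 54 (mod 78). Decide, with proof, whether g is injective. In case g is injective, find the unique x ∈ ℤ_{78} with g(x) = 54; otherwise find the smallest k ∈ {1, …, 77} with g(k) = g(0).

Suppose g(s) = g(t) in ℤ_{78}. Then 67s + 54 ≡ 67t + 54 (mod 78), thus 67(s − t) ≡ 0 (mod 78).
Since gcd(67, 78) = 1, 67 is invertible modulo 78, hence s − t ≡ 0 (mod 78), i.e. s = t.
Therefore g is injective.
We now compute 67⁻¹ mod 78 explicitly. Euclid's algorithm: 78 = 1·67 + 11, 67 = 6·11 + 1; back-substituting gives 1 = 7·67 − 6·78, so 67⁻¹ ≡ 7 (mod 78).
Since g is injective, we compute g⁻¹(54): solve 67x + 54 ≡ 54 (mod 78), i.e. 67x ≡ 0 (mod 78).
Multiplying by 67⁻¹ = 7 gives x ≡ 7·0 = 0 ≡ 0 (mod 78).
Check: g(0) = 67·0 + 54 = 54 ≡ 54 (mod 78).

0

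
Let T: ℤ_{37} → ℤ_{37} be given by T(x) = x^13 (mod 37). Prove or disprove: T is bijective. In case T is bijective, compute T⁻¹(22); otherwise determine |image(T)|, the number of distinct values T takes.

Since 37 is prime, the nonzero elements of ℤ_{37} form a cyclic group of order 36.
As gcd(13, 36) = 1, raising to the 13th power is a bijection on this group: if u^13 ≡ v^13 then (uv^{−1})^13 = 1, and the only element of order dividing gcd(13, 36) = 1 is 1, so u = v.
With T(0) = 0 this makes T injective on all of ℤ_{37}, hence bijective (finite equal-size domain and codomain). In particular T is bijective.
Since T is bijective, we find the preimage of 22. The inverse of x ↦ x^13 on (ℤ_{37})^× is x ↦ x^25, because 13·25 = 325 = 9·36 + 1 ≡ 1 (mod 36) and x^{36} = 1 for x ≠ 0 (Fermat). So T⁻¹(22) = 22^25 mod 37.
Repeated squaring mod 37: 22^1 ≡ 22, 22^2 ≡ 22² = 484 ≡ 3, 22^4 ≡ 3² = 9, 22^8 ≡ 9² = 81 ≡ 7, 22^16 ≡ 7² = 49 ≡ 12. Since 25 = 16 + 8 + 1, 22^25 ≡ 12·7·22: 12·7 = 84 ≡ 10, then 10·22 = 220 ≡ 35. So 22^25 ≡ 35 (mod 37).
Hence T⁻¹(22) = 35.

35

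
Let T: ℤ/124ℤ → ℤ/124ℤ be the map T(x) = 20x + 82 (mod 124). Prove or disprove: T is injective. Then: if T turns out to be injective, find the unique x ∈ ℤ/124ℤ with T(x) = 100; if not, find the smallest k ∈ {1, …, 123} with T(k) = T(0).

We have gcd(20, 124) = 4 > 1. Taking s = 0 and t = 31: T(0) = 82 and T(31) = 20·31 + 82 = 702 ≡ 82 (mod 124).
So T(0) = T(31) while 0 ≠ 31, so T is not injective.
Since T is not injective, we find the least positive k with T(k) = T(0): this means 20k ≡ 0 (mod 124), i.e. 124 ∣ 20k. Since gcd(20, 124) = 4, dividing through by 4 this holds exactly when 31 ∣ 5k, and as gcd(5, 31) = 1, exactly when 31 ∣ k.
The smallest positive such k is 31.

31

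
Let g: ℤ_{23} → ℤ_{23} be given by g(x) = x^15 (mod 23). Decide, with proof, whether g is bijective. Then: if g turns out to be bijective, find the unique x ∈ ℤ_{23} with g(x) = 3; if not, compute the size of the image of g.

4

Since 23 is prime, the nonzero elements of ℤ_{23} form a cyclic group of order 22.
As gcd(15, 22) = 1, raising to the 15th power is a bijection on this group: if x_1^15 ≡ x_2^15 then (x_1x_2^{−1})^15 = 1, and the only element of order dividing gcd(15, 22) = 1 is 1, so x_1 = x_2.
With g(0) = 0 this makes g injective on all of ℤ_{23}, hence bijective (finite equal-size domain and codomain). In particular g is bijective.
Since g is bijective, we find the preimage of 3. The inverse of x ↦ x^15 on (ℤ_{23})^× is x ↦ x^3, because 15·3 = 45 = 2·22 + 1 ≡ 1 (mod 22) and x^{22} = 1 for x ≠ 0 (Fermat). So g⁻¹(3) = 3^3 mod 23.
Repeated squaring mod 23: 3^1 ≡ 3, 3^2 ≡ 3² = 9. Since 3 = 2 + 1, 3^3 ≡ 9·3: 9·3 = 27 ≡ 4. So 3^3 ≡ 4 (mod 23).
Hence g⁻¹(3) = 4.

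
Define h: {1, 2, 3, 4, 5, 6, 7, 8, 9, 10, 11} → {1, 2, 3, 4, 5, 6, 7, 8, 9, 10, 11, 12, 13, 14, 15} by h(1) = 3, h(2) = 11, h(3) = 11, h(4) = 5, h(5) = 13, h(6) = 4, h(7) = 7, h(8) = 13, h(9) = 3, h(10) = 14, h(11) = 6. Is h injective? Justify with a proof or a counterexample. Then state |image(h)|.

8

h(2) = 11 = h(3) with 2 ≠ 3, so h is not injective.
The image of h is {3, 4, 5, 6, 7, 11, 13, 14}, which has 8 elements.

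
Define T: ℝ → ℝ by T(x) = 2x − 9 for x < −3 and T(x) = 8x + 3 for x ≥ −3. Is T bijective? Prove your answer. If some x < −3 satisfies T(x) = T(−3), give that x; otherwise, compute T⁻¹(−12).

-6

Both pieces are strictly increasing (slopes 2 and 8), so each is injective on its own interval.
The left piece maps (−∞, −3) onto (−∞, −15); the right piece maps [−3, ∞) onto [−21, ∞).
These images overlap. In particular T(−3) = −21 (right piece), and solving 2x − 9 = −21 on the left piece gives x = −6 < −3.
So T(−6) = T(−3) with −6 ≠ −3, and T is not injective, hence not bijective. This x = −6 is the requested value below −3.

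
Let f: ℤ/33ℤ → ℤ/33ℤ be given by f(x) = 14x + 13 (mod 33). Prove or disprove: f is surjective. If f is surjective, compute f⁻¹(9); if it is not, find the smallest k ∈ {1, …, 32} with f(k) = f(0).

Recall that f is surjective if every y in the codomain equals f(x) for some x in the domain.
Since gcd(14, 33) = 1, 14 is invertible modulo 33. Euclid's algorithm: 33 = 2·14 + 5, 14 = 2·5 + 4, 5 = 1·4 + 1; back-substituting gives 1 = 26·14 − 11·33, so 14⁻¹ ≡ 26 (mod 33).
Then y ↦ 26(y − 13) is a two-sided inverse to f, so every y ∈ ℤ/33ℤ has a preimage.
Hence f is surjective.
Since f is surjective, we find f⁻¹(9): we need 14x ≡ 9 − 13 ≡ 29 (mod 33). Using 14⁻¹ = 26: x ≡ 26·29 = 754 = 22·33 + 28, so x = 28.
Check: f(28) = 14·28 + 13 = 405 = 12·33 + 9 ≡ 9 (mod 33).

28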